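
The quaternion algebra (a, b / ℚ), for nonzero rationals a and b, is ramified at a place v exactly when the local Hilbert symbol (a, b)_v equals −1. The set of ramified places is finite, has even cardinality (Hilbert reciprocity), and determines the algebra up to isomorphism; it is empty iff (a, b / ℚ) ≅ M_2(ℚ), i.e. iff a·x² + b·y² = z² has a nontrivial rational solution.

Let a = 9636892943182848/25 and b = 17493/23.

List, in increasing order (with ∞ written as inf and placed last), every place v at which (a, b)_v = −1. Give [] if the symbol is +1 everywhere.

Mod squares: a ≡ 483, b ≡ 8211. Check v ∈ {∞, 2, 3, 5, 7, 17, 23}.
v=7: a=7^3·(≡5), b=7^3·(≡1) mod 7; (5|7)=-1, (1|7)=+1; (−1)^{3·3·3}·(-1)^3·(+1)^3 = +1.
v=3: a=3^3·(≡2), b=3^1·(≡1) mod 3; (2|3)=-1, (1|3)=+1; (−1)^{3·1·1}·(-1)^1·(+1)^3 = +1.
v=17: a=17^4·(≡10), b=17^1·(≡10) mod 17; (10|17)=-1, (10|17)=-1; (−1)^{4·1·8}·(-1)^1·(-1)^4 = -1.
v=2: v_2(a)=10, v_2(b)=0; units ≡ 3, 3 (mod 8); ε·ε+αω+βω = 1·1+10·1+0·1 ≡ 1  ⇒  (a,b)_2 = -1.
v=∞: 483 > 0 and 8211 > 0  ⇒  (a,b)_∞ = +1.
v=23: a=23^3·(≡7), b=23^-1·(≡13) mod 23; (7|23)=-1, (13|23)=+1; (−1)^{3·-1·11}·(-1)^-1·(+1)^3 = +1.
v=5: a=5^-2·(≡3), b=5^0·(≡1) mod 5; (3|5)=-1, (1|5)=+1; (−1)^{-2·0·2}·(-1)^0·(+1)^-2 = +1.
|Ram(483, 8211)| = 2, even; anisotropic at {2, 17}.

[2, 17]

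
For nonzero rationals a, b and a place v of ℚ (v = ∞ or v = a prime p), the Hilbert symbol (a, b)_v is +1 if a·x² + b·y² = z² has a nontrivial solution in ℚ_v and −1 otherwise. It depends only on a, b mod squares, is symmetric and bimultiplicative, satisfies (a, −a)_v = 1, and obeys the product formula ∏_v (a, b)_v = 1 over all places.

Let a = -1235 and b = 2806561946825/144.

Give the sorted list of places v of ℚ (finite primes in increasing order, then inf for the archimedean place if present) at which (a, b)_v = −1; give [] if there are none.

(a, b) ≡ (-1235, 17) mod (ℚ^×)²; places V = {2, 3, 5, 7, 13, 17, 19, 47, ∞}.
(a,b)_17: α=0, u≡6; β=1, v≡9 (mod 17); (6|17)=-1, (9|17)=+1; sign (−1)^0·-1^1·+1^0 = -1.
(a,b)_3: α=0, u≡1; β=-2, v≡2 (mod 3); (1|3)=+1, (2|3)=-1; sign (−1)^0·+1^-2·-1^0 = +1.
(a,b)_47: α=0, u≡34; β=2, v≡4 (mod 47); (34|47)=+1, (4|47)=+1; sign (−1)^0·+1^2·+1^0 = +1.
(a,b)_7: α=0, u≡4; β=2, v≡6 (mod 7); (4|7)=+1, (6|7)=-1; sign (−1)^0·+1^2·-1^0 = +1.
(a,b)_∞: sgn(-1235)=−, sgn(17)=+, so +1.
(a,b)_13: α=1, u≡9; β=2, v≡10 (mod 13); (9|13)=+1, (10|13)=+1; sign (−1)^0·+1^2·+1^1 = +1.
(a,b)_19: α=1, u≡11; β=2, v≡6 (mod 19); (11|19)=+1, (6|19)=+1; sign (−1)^0·+1^2·+1^1 = +1.
(a,b)_2: α=0, β=-4; u≡5, v≡1 (mod 8); ε(u)ε(v)=0·0, αω(v)=0·0, βω(u)=-4·1; sum ≡ 0  ⇒  +1.
(a,b)_5: α=1, u≡3; β=2, v≡2 (mod 5); (3|5)=-1, (2|5)=-1; sign (−1)^0·-1^2·-1^1 = -1.
(-1235, 17 / ℚ) ramifies at {5, 17}: a division algebra.

[5, 17]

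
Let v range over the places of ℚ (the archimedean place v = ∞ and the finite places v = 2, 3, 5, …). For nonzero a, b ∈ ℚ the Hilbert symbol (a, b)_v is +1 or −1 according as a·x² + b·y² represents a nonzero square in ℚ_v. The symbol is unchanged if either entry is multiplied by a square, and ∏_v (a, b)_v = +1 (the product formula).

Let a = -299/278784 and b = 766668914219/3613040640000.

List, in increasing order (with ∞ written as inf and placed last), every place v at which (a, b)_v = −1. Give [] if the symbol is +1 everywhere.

[23, 43]

Mod squares: a ≡ -299, b ≡ 16211. Check v ∈ {∞, 2, 3, 5, 11, 13, 23, 29, 43}.
v=23: a=23^1·(≡10), b=23^4·(≡10) mod 23; (10|23)=-1, (10|23)=-1; (−1)^{1·4·11}·(-1)^4·(-1)^1 = -1.
v=5: a=5^0·(≡4), b=5^-4·(≡1) mod 5; (4|5)=+1, (1|5)=+1; (−1)^{0·-4·2}·(+1)^-4·(+1)^0 = +1.
v=3: a=3^-2·(≡1), b=3^-6·(≡2) mod 3; (1|3)=+1, (2|3)=-1; (−1)^{-2·-6·1}·(+1)^-6·(-1)^-2 = +1.
v=13: a=13^1·(≡10), b=13^3·(≡3) mod 13; (10|13)=+1, (3|13)=+1; (−1)^{1·3·6}·(+1)^3·(+1)^1 = +1.
v=43: a=43^0·(≡3), b=43^1·(≡34) mod 43; (3|43)=-1, (34|43)=-1; (−1)^{0·1·21}·(-1)^1·(-1)^0 = -1.
v=∞: -299 < 0 and 16211 > 0  ⇒  (a,b)_∞ = +1.
v=2: v_2(a)=-8, v_2(b)=-16; units ≡ 5, 3 (mod 8); ε·ε+αω+βω = 0·1+-8·1+-16·1 ≡ 0  ⇒  (a,b)_2 = +1.
v=29: a=29^0·(≡7), b=29^1·(≡26) mod 29; (7|29)=+1, (26|29)=-1; (−1)^{0·1·14}·(+1)^1·(-1)^0 = +1.
v=11: a=11^-2·(≡4), b=11^-2·(≡10) mod 11; (4|11)=+1, (10|11)=-1; (−1)^{-2·-2·5}·(+1)^-2·(-1)^-2 = +1.
Ram(-299, 16211) = {23, 43}; no ℚ_23-point on the conic.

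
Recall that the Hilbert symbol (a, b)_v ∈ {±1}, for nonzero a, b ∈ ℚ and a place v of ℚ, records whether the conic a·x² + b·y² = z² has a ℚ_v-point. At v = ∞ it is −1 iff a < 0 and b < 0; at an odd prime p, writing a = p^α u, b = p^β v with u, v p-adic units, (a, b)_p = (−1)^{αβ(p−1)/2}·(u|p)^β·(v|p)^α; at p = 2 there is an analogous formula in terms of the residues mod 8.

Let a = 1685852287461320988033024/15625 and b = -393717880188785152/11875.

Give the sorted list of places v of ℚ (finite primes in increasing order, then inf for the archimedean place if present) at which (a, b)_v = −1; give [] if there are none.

[3, 7, 13, 19]

(a, b) ≡ (1293938646, -6118) mod (ℚ^×)²; places V = {2, 3, 5, 7, 11, 13, 17, 19, 23, 29, 31, ∞}.
(a,b)_13: α=3, u≡10; β=2, v≡8 (mod 13); (10|13)=+1, (8|13)=-1; sign (−1)^0·+1^2·-1^3 = -1.
(a,b)_11: α=3, u≡5; β=2, v≡3 (mod 11); (5|11)=+1, (3|11)=+1; sign (−1)^0·+1^2·+1^3 = +1.
(a,b)_23: α=1, u≡8; β=1, v≡20 (mod 23); (8|23)=+1, (20|23)=-1; sign (−1)^1·+1^1·-1^1 = +1.
(a,b)_29: α=3, u≡14; β=2, v≡16 (mod 29); (14|29)=-1, (16|29)=+1; sign (−1)^0·-1^2·+1^3 = +1.
(a,b)_19: α=1, u≡16; β=-1, v≡9 (mod 19); (16|19)=+1, (9|19)=+1; sign (−1)^1·+1^-1·+1^1 = -1.
(a,b)_17: α=3, u≡12; β=2, v≡1 (mod 17); (12|17)=-1, (1|17)=+1; sign (−1)^0·-1^2·+1^3 = +1.
(a,b)_5: α=-6, u≡4; β=-4, v≡2 (mod 5); (4|5)=+1, (2|5)=-1; sign (−1)^0·+1^-4·-1^-6 = +1.
(a,b)_3: α=1, u≡2; β=0, v≡2 (mod 3); (2|3)=-1, (2|3)=-1; sign (−1)^0·-1^0·-1^1 = -1.
(a,b)_7: α=1, u≡4; β=1, v≡4 (mod 7); (4|7)=+1, (4|7)=+1; sign (−1)^1·+1^1·+1^1 = -1.
(a,b)_∞: sgn(1293938646)=+, sgn(-6118)=−, so +1.
(a,b)_2: α=19, β=9; u≡3, v≡5 (mod 8); ε(u)ε(v)=1·0, αω(v)=19·1, βω(u)=9·1; sum ≡ 0  ⇒  +1.
(a,b)_31: α=0, u≡16; β=2, v≡9 (mod 31); (16|31)=+1, (9|31)=+1; sign (−1)^0·+1^2·+1^0 = +1.
(1293938646, -6118 / ℚ) ramifies at {3, 7, 13, 19}: a division algebra.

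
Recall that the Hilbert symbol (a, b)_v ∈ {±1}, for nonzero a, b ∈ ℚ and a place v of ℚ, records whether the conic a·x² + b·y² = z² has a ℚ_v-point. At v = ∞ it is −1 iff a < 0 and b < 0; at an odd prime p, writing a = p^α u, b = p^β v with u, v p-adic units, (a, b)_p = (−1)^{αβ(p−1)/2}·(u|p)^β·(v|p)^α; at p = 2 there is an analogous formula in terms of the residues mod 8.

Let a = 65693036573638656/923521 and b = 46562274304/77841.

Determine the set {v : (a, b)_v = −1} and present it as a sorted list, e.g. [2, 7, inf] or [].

(a, b) ≡ (4641, 19) mod (ℚ^×)²; places V = {2, 3, 7, 13, 17, 19, 31, ∞}.
(a,b)_17: α=3, u≡8; β=2, v≡9 (mod 17); (8|17)=+1, (9|17)=+1; sign (−1)^0·+1^2·+1^3 = +1.
(a,b)_19: α=2, u≡11; β=1, v≡7 (mod 19); (11|19)=+1, (7|19)=+1; sign (−1)^0·+1^1·+1^2 = +1.
(a,b)_∞: sgn(4641)=+, sgn(19)=+, so +1.
(a,b)_2: α=14, β=10; u≡1, v≡3 (mod 8); ε(u)ε(v)=0·1, αω(v)=14·1, βω(u)=10·0; sum ≡ 0  ⇒  +1.
(a,b)_13: α=3, u≡11; β=2, v≡11 (mod 13); (11|13)=-1, (11|13)=-1; sign (−1)^0·-1^2·-1^3 = -1.
(a,b)_31: α=-4, u≡27; β=-2, v≡9 (mod 31); (27|31)=-1, (9|31)=+1; sign (−1)^0·-1^-2·+1^-4 = +1.
(a,b)_3: α=1, u≡2; β=-4, v≡1 (mod 3); (2|3)=-1, (1|3)=+1; sign (−1)^0·-1^-4·+1^1 = +1.
(a,b)_7: α=3, u≡5; β=2, v≡6 (mod 7); (5|7)=-1, (6|7)=-1; sign (−1)^0·-1^2·-1^3 = -1.
Ram(4641, 19) = {7, 13}; no ℚ_7-point on the conic.

[7, 13]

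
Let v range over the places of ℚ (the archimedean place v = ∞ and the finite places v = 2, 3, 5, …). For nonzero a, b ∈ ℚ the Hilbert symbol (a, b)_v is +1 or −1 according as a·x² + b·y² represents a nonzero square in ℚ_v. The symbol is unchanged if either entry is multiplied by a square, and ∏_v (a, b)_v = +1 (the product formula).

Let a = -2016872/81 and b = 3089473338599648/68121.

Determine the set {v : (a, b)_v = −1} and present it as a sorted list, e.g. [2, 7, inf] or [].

Mod squares: a ≡ -504218, b ≡ 62. Check v ∈ {∞, 2, 3, 7, 11, 13, 29, 31, 41, 43}.
v=41: a=41^1·(≡33), b=41^2·(≡36) mod 41; (33|41)=+1, (36|41)=+1; (−1)^{1·2·20}·(+1)^2·(+1)^1 = +1.
v=11: a=11^1·(≡10), b=11^2·(≡7) mod 11; (10|11)=-1, (7|11)=-1; (−1)^{1·2·5}·(-1)^2·(-1)^1 = -1.
v=13: a=13^1·(≡8), b=13^2·(≡9) mod 13; (8|13)=-1, (9|13)=+1; (−1)^{1·2·6}·(-1)^2·(+1)^1 = +1.
v=7: a=7^0·(≡6), b=7^2·(≡6) mod 7; (6|7)=-1, (6|7)=-1; (−1)^{0·2·3}·(-1)^2·(-1)^0 = +1.
v=31: a=31^0·(≡1), b=31^1·(≡4) mod 31; (1|31)=+1, (4|31)=+1; (−1)^{0·1·15}·(+1)^1·(+1)^0 = +1.
v=43: a=43^1·(≡24), b=43^2·(≡20) mod 43; (24|43)=+1, (20|43)=-1; (−1)^{1·2·21}·(+1)^2·(-1)^1 = -1.
v=∞: -504218 < 0 and 62 > 0  ⇒  (a,b)_∞ = +1.
v=3: a=3^-4·(≡1), b=3^-4·(≡2) mod 3; (1|3)=+1, (2|3)=-1; (−1)^{-4·-4·1}·(+1)^-4·(-1)^-4 = +1.
v=2: v_2(a)=3, v_2(b)=5; units ≡ 3, 7 (mod 8); ε·ε+αω+βω = 1·1+3·0+5·1 ≡ 0  ⇒  (a,b)_2 = +1.
v=29: a=29^0·(≡16), b=29^-2·(≡20) mod 29; (16|29)=+1, (20|29)=+1; (−1)^{0·-2·14}·(+1)^-2·(+1)^0 = +1.
Ram(-504218, 62) = {11, 43}; no ℚ_11-point on the conic.

[11, 43]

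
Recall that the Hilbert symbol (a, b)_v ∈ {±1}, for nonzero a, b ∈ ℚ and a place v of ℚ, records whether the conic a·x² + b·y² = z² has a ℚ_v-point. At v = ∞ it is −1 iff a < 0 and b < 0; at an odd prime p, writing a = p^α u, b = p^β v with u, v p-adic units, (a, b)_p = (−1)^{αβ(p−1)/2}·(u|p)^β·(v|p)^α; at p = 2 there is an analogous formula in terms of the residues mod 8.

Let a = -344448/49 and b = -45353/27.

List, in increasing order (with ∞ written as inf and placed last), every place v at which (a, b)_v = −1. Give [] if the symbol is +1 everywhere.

Mod squares: a ≡ -598, b ≡ -136059. Check v ∈ {∞, 2, 3, 7, 11, 13, 19, 23, 31}.
v=13: a=13^1·(≡5), b=13^0·(≡4) mod 13; (5|13)=-1, (4|13)=+1; (−1)^{1·0·6}·(-1)^0·(+1)^1 = +1.
v=19: a=19^0·(≡2), b=19^1·(≡8) mod 19; (2|19)=-1, (8|19)=-1; (−1)^{0·1·9}·(-1)^1·(-1)^0 = -1.
v=3: a=3^2·(≡2), b=3^-3·(≡1) mod 3; (2|3)=-1, (1|3)=+1; (−1)^{2·-3·1}·(-1)^-3·(+1)^2 = -1.
v=∞: -598 < 0 and -136059 < 0  ⇒  (a,b)_∞ = -1.
v=23: a=23^1·(≡22), b=23^0·(≡18) mod 23; (22|23)=-1, (18|23)=+1; (−1)^{1·0·11}·(-1)^0·(+1)^1 = +1.
v=11: a=11^0·(≡10), b=11^1·(≡7) mod 11; (10|11)=-1, (7|11)=-1; (−1)^{0·1·5}·(-1)^1·(-1)^0 = -1.
v=2: v_2(a)=7, v_2(b)=0; units ≡ 5, 5 (mod 8); ε·ε+αω+βω = 0·0+7·1+0·1 ≡ 1  ⇒  (a,b)_2 = -1.
v=7: a=7^-2·(≡1), b=7^1·(≡4) mod 7; (1|7)=+1, (4|7)=+1; (−1)^{-2·1·3}·(+1)^1·(+1)^-2 = +1.
v=31: a=31^0·(≡22), b=31^1·(≡17) mod 31; (22|31)=-1, (17|31)=-1; (−1)^{0·1·15}·(-1)^1·(-1)^0 = -1.
|Ram(-598, -136059)| = 6, even; anisotropic at {2, 3, 11, 19, 31, ∞}.

[2, 3, 11, 19, 31, inf]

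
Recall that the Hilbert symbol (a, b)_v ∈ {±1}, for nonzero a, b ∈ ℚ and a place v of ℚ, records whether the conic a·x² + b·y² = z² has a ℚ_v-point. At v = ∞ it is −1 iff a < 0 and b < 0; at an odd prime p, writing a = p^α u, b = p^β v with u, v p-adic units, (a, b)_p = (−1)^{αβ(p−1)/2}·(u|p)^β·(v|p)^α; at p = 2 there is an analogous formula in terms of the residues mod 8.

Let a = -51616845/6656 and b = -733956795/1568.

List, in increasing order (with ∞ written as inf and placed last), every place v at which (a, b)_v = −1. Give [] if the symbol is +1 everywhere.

(a, b) ≡ (-130, -18122390) mod (ℚ^×)²; places V = {2, 3, 5, 7, 11, 13, 17, 19, 23, 29, ∞}.
(a,b)_13: α=-1, u≡9; β=1, v≡12 (mod 13); (9|13)=+1, (12|13)=+1; sign (−1)^0·+1^1·+1^-1 = +1.
(a,b)_19: α=0, u≡3; β=1, v≡7 (mod 19); (3|19)=-1, (7|19)=+1; sign (−1)^0·-1^1·+1^0 = -1.
(a,b)_11: α=0, u≡6; β=1, v≡8 (mod 11); (6|11)=-1, (8|11)=-1; sign (−1)^0·-1^1·-1^0 = -1.
(a,b)_5: α=1, u≡1; β=1, v≡2 (mod 5); (1|5)=+1, (2|5)=-1; sign (−1)^0·+1^1·-1^1 = -1.
(a,b)_∞: sgn(-130)=−, sgn(-18122390)=−, so -1.
(a,b)_17: α=2, u≡11; β=0, v≡8 (mod 17); (11|17)=-1, (8|17)=+1; sign (−1)^0·-1^0·+1^2 = +1.
(a,b)_3: α=6, u≡2; β=4, v≡1 (mod 3); (2|3)=-1, (1|3)=+1; sign (−1)^0·-1^4·+1^6 = +1.
(a,b)_23: α=0, u≡6; β=1, v≡6 (mod 23); (6|23)=+1, (6|23)=+1; sign (−1)^0·+1^1·+1^0 = +1.
(a,b)_7: α=2, u≡3; β=-2, v≡4 (mod 7); (3|7)=-1, (4|7)=+1; sign (−1)^0·-1^-2·+1^2 = +1.
(a,b)_2: α=-9, β=-5; u≡7, v≡5 (mod 8); ε(u)ε(v)=1·0, αω(v)=-9·1, βω(u)=-5·0; sum ≡ 1  ⇒  -1.
(a,b)_29: α=0, u≡17; β=1, v≡27 (mod 29); (17|29)=-1, (27|29)=-1; sign (−1)^0·-1^1·-1^0 = -1.
|Ram(-130, -18122390)| = 6, even; anisotropic at {2, 5, 11, 19, 29, ∞}.

[2, 5, 11, 19, 29, inf]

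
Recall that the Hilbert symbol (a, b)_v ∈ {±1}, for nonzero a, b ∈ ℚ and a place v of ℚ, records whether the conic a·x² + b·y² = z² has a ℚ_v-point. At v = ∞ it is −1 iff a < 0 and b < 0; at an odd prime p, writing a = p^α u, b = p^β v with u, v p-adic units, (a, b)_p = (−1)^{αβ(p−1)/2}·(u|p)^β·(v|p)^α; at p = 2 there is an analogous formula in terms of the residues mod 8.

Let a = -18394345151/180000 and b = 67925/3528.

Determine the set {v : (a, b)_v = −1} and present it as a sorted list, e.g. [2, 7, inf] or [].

[2, 11, 13, 17]

Mod squares: a ≡ -8398, b ≡ 5434. Check v ∈ {∞, 2, 3, 5, 7, 11, 13, 17, 19, 23}.
v=2: v_2(a)=-5, v_2(b)=-3; units ≡ 1, 5 (mod 8); ε·ε+αω+βω = 0·0+-5·1+-3·0 ≡ 1  ⇒  (a,b)_2 = -1.
v=∞: -8398 < 0 and 5434 > 0  ⇒  (a,b)_∞ = +1.
v=17: a=17^1·(≡8), b=17^0·(≡3) mod 17; (8|17)=+1, (3|17)=-1; (−1)^{1·0·8}·(+1)^0·(-1)^1 = -1.
v=7: a=7^2·(≡2), b=7^-2·(≡2) mod 7; (2|7)=+1, (2|7)=+1; (−1)^{2·-2·3}·(+1)^-2·(+1)^2 = +1.
v=11: a=11^0·(≡7), b=11^1·(≡6) mod 11; (7|11)=-1, (6|11)=-1; (−1)^{0·1·5}·(-1)^1·(-1)^0 = -1.
v=3: a=3^-2·(≡2), b=3^-2·(≡1) mod 3; (2|3)=-1, (1|3)=+1; (−1)^{-2·-2·1}·(-1)^-2·(+1)^-2 = +1.
v=23: a=23^2·(≡5), b=23^0·(≡16) mod 23; (5|23)=-1, (16|23)=+1; (−1)^{2·0·11}·(-1)^0·(+1)^2 = +1.
v=13: a=13^3·(≡12), b=13^1·(≡5) mod 13; (12|13)=+1, (5|13)=-1; (−1)^{3·1·6}·(+1)^1·(-1)^3 = -1.
v=19: a=19^1·(≡18), b=19^1·(≡9) mod 19; (18|19)=-1, (9|19)=+1; (−1)^{1·1·9}·(-1)^1·(+1)^1 = +1.
v=5: a=5^-4·(≡3), b=5^2·(≡4) mod 5; (3|5)=-1, (4|5)=+1; (−1)^{-4·2·2}·(-1)^2·(+1)^-4 = +1.
Ram(-8398, 5434) = {2, 11, 13, 17}; no ℚ_2-point on the conic.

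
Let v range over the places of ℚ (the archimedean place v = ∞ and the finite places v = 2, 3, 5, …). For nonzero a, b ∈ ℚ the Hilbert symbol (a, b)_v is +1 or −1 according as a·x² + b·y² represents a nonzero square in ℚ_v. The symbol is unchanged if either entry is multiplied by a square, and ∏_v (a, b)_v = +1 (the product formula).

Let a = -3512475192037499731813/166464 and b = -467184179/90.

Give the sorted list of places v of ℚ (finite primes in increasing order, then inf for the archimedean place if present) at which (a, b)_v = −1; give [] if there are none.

Mod squares: a ≡ -133, b ≡ -110. Check v ∈ {∞, 2, 3, 5, 7, 11, 17, 19}.
v=11: a=11^4·(≡2), b=11^1·(≡4) mod 11; (2|11)=-1, (4|11)=+1; (−1)^{4·1·5}·(-1)^1·(+1)^4 = -1.
v=19: a=19^5·(≡15), b=19^2·(≡6) mod 19; (15|19)=-1, (6|19)=+1; (−1)^{5·2·9}·(-1)^2·(+1)^5 = +1.
v=3: a=3^-2·(≡2), b=3^-2·(≡1) mod 3; (2|3)=-1, (1|3)=+1; (−1)^{-2·-2·1}·(-1)^-2·(+1)^-2 = +1.
v=7: a=7^13·(≡4), b=7^6·(≡2) mod 7; (4|7)=+1, (2|7)=+1; (−1)^{13·6·3}·(+1)^6·(+1)^13 = +1.
v=2: v_2(a)=-6, v_2(b)=-1; units ≡ 3, 1 (mod 8); ε·ε+αω+βω = 1·0+-6·0+-1·1 ≡ 1  ⇒  (a,b)_2 = -1.
v=5: a=5^0·(≡3), b=5^-1·(≡2) mod 5; (3|5)=-1, (2|5)=-1; (−1)^{0·-1·2}·(-1)^-1·(-1)^0 = -1.
v=∞: -133 < 0 and -110 < 0  ⇒  (a,b)_∞ = -1.
v=17: a=17^-2·(≡10), b=17^0·(≡16) mod 17; (10|17)=-1, (16|17)=+1; (−1)^{-2·0·8}·(-1)^0·(+1)^-2 = +1.
|Ram(-133, -110)| = 4, even; anisotropic at {2, 5, 11, ∞}.

[2, 5, 11, inf]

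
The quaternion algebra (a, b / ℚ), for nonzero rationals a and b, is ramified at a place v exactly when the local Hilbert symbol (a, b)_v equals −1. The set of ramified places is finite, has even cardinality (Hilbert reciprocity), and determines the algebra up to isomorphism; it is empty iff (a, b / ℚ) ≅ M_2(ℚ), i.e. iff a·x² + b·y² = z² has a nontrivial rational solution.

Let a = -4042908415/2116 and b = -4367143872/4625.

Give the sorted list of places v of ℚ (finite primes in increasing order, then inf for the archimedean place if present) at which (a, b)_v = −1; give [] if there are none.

Mod squares: a ≡ -488215, b ≡ -8299655. Check v ∈ {∞, 2, 3, 5, 7, 13, 17, 23, 29, 37}.
v=37: a=37^1·(≡23), b=37^-1·(≡12) mod 37; (23|37)=-1, (12|37)=+1; (−1)^{1·-1·18}·(-1)^-1·(+1)^1 = -1.
v=13: a=13^3·(≡2), b=13^3·(≡8) mod 13; (2|13)=-1, (8|13)=-1; (−1)^{3·3·6}·(-1)^3·(-1)^3 = +1.
v=29: a=29^1·(≡8), b=29^1·(≡23) mod 29; (8|29)=-1, (23|29)=+1; (−1)^{1·1·14}·(-1)^1·(+1)^1 = -1.
v=2: v_2(a)=-2, v_2(b)=6; units ≡ 1, 1 (mod 8); ε·ε+αω+βω = 0·0+-2·0+6·0 ≡ 0  ⇒  (a,b)_2 = +1.
v=17: a=17^0·(≡2), b=17^1·(≡9) mod 17; (2|17)=+1, (9|17)=+1; (−1)^{0·1·8}·(+1)^1·(+1)^0 = +1.
v=23: a=23^-2·(≡13), b=23^0·(≡17) mod 23; (13|23)=+1, (17|23)=-1; (−1)^{-2·0·11}·(+1)^0·(-1)^-2 = +1.
v=∞: -488215 < 0 and -8299655 < 0  ⇒  (a,b)_∞ = -1.
v=5: a=5^1·(≡2), b=5^-3·(≡4) mod 5; (2|5)=-1, (4|5)=+1; (−1)^{1·-3·2}·(-1)^-3·(+1)^1 = -1.
v=7: a=7^3·(≡5), b=7^1·(≡4) mod 7; (5|7)=-1, (4|7)=+1; (−1)^{3·1·3}·(-1)^1·(+1)^3 = +1.
v=3: a=3^0·(≡2), b=3^2·(≡1) mod 3; (2|3)=-1, (1|3)=+1; (−1)^{0·2·1}·(-1)^2·(+1)^0 = +1.
|Ram(-488215, -8299655)| = 4, even; anisotropic at {5, 29, 37, ∞}.

[5, 29, 37, inf]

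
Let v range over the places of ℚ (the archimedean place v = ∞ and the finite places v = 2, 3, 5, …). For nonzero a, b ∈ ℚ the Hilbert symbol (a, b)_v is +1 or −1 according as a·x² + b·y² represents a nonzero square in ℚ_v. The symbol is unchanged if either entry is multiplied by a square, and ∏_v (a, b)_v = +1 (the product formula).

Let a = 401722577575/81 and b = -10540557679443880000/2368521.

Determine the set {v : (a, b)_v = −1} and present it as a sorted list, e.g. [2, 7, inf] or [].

(a, b) ≡ (16721023, -518351713) mod (ℚ^×)²; places V = {2, 3, 5, 11, 19, 23, 29, 31, 43, 53, ∞}.
(a,b)_∞: sgn(16721023)=+, sgn(-518351713)=−, so +1.
(a,b)_19: α=0, u≡6; β=-2, v≡17 (mod 19); (6|19)=+1, (17|19)=+1; sign (−1)^0·+1^-2·+1^0 = +1.
(a,b)_5: α=2, u≡3; β=4, v≡2 (mod 5); (3|5)=-1, (2|5)=-1; sign (−1)^0·-1^4·-1^2 = +1.
(a,b)_29: α=1, u≡24; β=1, v≡26 (mod 29); (24|29)=+1, (26|29)=-1; sign (−1)^0·+1^1·-1^1 = -1.
(a,b)_3: α=-4, u≡1; β=-8, v≡2 (mod 3); (1|3)=+1, (2|3)=-1; sign (−1)^0·+1^-8·-1^-4 = +1.
(a,b)_31: α=2, u≡13; β=3, v≡8 (mod 31); (13|31)=-1, (8|31)=+1; sign (−1)^0·-1^3·+1^2 = -1.
(a,b)_2: α=0, β=6; u≡7, v≡7 (mod 8); ε(u)ε(v)=1·1, αω(v)=0·0, βω(u)=6·0; sum ≡ 1  ⇒  -1.
(a,b)_23: α=1, u≡5; β=3, v≡4 (mod 23); (5|23)=-1, (4|23)=+1; sign (−1)^1·-1^3·+1^1 = +1.
(a,b)_53: α=1, u≡20; β=1, v≡46 (mod 53); (20|53)=-1, (46|53)=+1; sign (−1)^0·-1^1·+1^1 = -1.
(a,b)_11: α=1, u≡9; β=1, v≡8 (mod 11); (9|11)=+1, (8|11)=-1; sign (−1)^1·+1^1·-1^1 = +1.
(a,b)_43: α=1, u≡3; β=1, v≡41 (mod 43); (3|43)=-1, (41|43)=+1; sign (−1)^1·-1^1·+1^1 = +1.
|Ram(16721023, -518351713)| = 4, even; anisotropic at {2, 29, 31, 53}.

[2, 29, 31, 53]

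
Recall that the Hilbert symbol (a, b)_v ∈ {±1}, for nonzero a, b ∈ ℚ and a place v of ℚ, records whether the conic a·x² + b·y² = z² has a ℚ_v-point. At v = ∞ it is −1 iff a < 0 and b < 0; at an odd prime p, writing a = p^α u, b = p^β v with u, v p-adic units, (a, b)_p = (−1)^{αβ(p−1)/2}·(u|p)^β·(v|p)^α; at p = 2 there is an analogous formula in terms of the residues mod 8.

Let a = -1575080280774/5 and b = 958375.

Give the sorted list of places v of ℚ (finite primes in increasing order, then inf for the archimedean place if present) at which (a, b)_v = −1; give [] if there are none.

Mod squares: a ≡ -10623470, b ≡ 38335. Check v ∈ {∞, 2, 3, 5, 7, 11, 13, 17, 19, 23, 41}.
v=5: a=5^-1·(≡1), b=5^3·(≡2) mod 5; (1|5)=+1, (2|5)=-1; (−1)^{-1·3·2}·(+1)^3·(-1)^-1 = -1.
v=2: v_2(a)=1, v_2(b)=0; units ≡ 1, 7 (mod 8); ε·ε+αω+βω = 0·1+1·0+0·0 ≡ 0  ⇒  (a,b)_2 = +1.
v=∞: -10623470 < 0 and 38335 > 0  ⇒  (a,b)_∞ = +1.
v=11: a=11^1·(≡2), b=11^1·(≡5) mod 11; (2|11)=-1, (5|11)=+1; (−1)^{1·1·5}·(-1)^1·(+1)^1 = +1.
v=23: a=23^1·(≡7), b=23^0·(≡11) mod 23; (7|23)=-1, (11|23)=-1; (−1)^{1·0·11}·(-1)^0·(-1)^1 = -1.
v=3: a=3^2·(≡1), b=3^0·(≡1) mod 3; (1|3)=+1, (1|3)=+1; (−1)^{2·0·1}·(+1)^0·(+1)^2 = +1.
v=7: a=7^2·(≡5), b=7^0·(≡5) mod 7; (5|7)=-1, (5|7)=-1; (−1)^{2·0·3}·(-1)^0·(-1)^2 = +1.
v=17: a=17^1·(≡11), b=17^1·(≡3) mod 17; (11|17)=-1, (3|17)=-1; (−1)^{1·1·8}·(-1)^1·(-1)^1 = +1.
v=13: a=13^1·(≡12), b=13^0·(≡2) mod 13; (12|13)=+1, (2|13)=-1; (−1)^{1·0·6}·(+1)^0·(-1)^1 = -1.
v=41: a=41^2·(≡25), b=41^1·(≡5) mod 41; (25|41)=+1, (5|41)=+1; (−1)^{2·1·20}·(+1)^1·(+1)^2 = +1.
v=19: a=19^1·(≡12), b=19^0·(≡15) mod 19; (12|19)=-1, (15|19)=-1; (−1)^{1·0·9}·(-1)^0·(-1)^1 = -1.
|Ram(-10623470, 38335)| = 4, even; anisotropic at {5, 13, 19, 23}.

[5, 13, 19, 23]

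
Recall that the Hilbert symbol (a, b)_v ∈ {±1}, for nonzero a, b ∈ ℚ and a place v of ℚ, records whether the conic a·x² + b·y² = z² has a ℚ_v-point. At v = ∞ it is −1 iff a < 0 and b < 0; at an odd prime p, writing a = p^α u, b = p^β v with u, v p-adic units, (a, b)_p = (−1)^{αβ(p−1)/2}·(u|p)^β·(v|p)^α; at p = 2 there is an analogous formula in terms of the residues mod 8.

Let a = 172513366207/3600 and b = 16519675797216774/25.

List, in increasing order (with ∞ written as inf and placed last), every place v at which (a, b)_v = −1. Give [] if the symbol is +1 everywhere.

(a, b) ≡ (12182287, 103974) mod (ℚ^×)²; places V = {2, 3, 5, 7, 13, 17, 19, 31, 37, 43, ∞}.
(a,b)_19: α=1, u≡12; β=2, v≡9 (mod 19); (12|19)=-1, (9|19)=+1; sign (−1)^0·-1^2·+1^1 = +1.
(a,b)_∞: sgn(12182287)=+, sgn(103974)=+, so +1.
(a,b)_3: α=-2, u≡1; β=9, v≡2 (mod 3); (1|3)=+1, (2|3)=-1; sign (−1)^0·+1^9·-1^-2 = +1.
(a,b)_31: α=1, u≡15; β=1, v≡22 (mod 31); (15|31)=-1, (22|31)=-1; sign (−1)^1·-1^1·-1^1 = -1.
(a,b)_43: α=1, u≡21; β=1, v≡41 (mod 43); (21|43)=+1, (41|43)=+1; sign (−1)^1·+1^1·+1^1 = -1.
(a,b)_2: α=-4, β=1; u≡7, v≡3 (mod 8); ε(u)ε(v)=1·1, αω(v)=-4·1, βω(u)=1·0; sum ≡ 1  ⇒  -1.
(a,b)_13: α=1, u≡11; β=1, v≡3 (mod 13); (11|13)=-1, (3|13)=+1; sign (−1)^0·-1^1·+1^1 = -1.
(a,b)_5: α=-2, u≡3; β=-2, v≡4 (mod 5); (3|5)=-1, (4|5)=+1; sign (−1)^0·-1^-2·+1^-2 = +1.
(a,b)_37: α=1, u≡21; β=2, v≡25 (mod 37); (21|37)=+1, (25|37)=+1; sign (−1)^0·+1^2·+1^1 = +1.
(a,b)_7: α=2, u≡5; β=2, v≡3 (mod 7); (5|7)=-1, (3|7)=-1; sign (−1)^0·-1^2·-1^2 = +1.
(a,b)_17: α=2, u≡1; β=0, v≡1 (mod 17); (1|17)=+1, (1|17)=+1; sign (−1)^0·+1^0·+1^2 = +1.
Ram(12182287, 103974) = {2, 13, 31, 43}; no ℚ_2-point on the conic.

[2, 13, 31, 43]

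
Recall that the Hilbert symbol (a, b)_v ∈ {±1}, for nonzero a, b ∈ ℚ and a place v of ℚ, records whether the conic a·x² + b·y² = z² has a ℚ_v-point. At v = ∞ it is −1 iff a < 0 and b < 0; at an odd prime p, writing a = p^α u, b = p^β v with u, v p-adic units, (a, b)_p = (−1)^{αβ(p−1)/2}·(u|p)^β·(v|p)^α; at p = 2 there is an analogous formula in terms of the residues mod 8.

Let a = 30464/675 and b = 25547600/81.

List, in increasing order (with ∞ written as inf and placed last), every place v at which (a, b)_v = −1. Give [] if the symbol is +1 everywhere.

[3, 13]

(a, b) ≡ (357, 221) mod (ℚ^×)²; places V = {2, 3, 5, 7, 13, 17, ∞}.
(a,b)_17: α=1, u≡2; β=3, v≡9 (mod 17); (2|17)=+1, (9|17)=+1; sign (−1)^0·+1^3·+1^1 = +1.
(a,b)_5: α=-2, u≡2; β=2, v≡4 (mod 5); (2|5)=-1, (4|5)=+1; sign (−1)^0·-1^2·+1^-2 = +1.
(a,b)_2: α=8, β=4; u≡5, v≡5 (mod 8); ε(u)ε(v)=0·0, αω(v)=8·1, βω(u)=4·1; sum ≡ 0  ⇒  +1.
(a,b)_∞: sgn(357)=+, sgn(221)=+, so +1.
(a,b)_7: α=1, u≡4; β=0, v≡2 (mod 7); (4|7)=+1, (2|7)=+1; sign (−1)^0·+1^0·+1^1 = +1.
(a,b)_3: α=-3, u≡2; β=-4, v≡2 (mod 3); (2|3)=-1, (2|3)=-1; sign (−1)^0·-1^-4·-1^-3 = -1.
(a,b)_13: α=0, u≡8; β=1, v≡1 (mod 13); (8|13)=-1, (1|13)=+1; sign (−1)^0·-1^1·+1^0 = -1.
Ram(357, 221) = {3, 13}; no ℚ_3-point on the conic.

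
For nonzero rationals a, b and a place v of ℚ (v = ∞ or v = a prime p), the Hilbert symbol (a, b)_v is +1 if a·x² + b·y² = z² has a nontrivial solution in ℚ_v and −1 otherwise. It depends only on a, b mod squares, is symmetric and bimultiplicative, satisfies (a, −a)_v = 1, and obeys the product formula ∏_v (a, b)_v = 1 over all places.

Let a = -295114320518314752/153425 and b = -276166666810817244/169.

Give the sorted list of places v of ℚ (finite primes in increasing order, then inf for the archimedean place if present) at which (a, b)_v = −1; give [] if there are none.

[7, inf]

Mod squares: a ≡ -3451, b ≡ -319. Check v ∈ {∞, 2, 3, 5, 7, 11, 13, 17, 19, 29, 43}.
v=11: a=11^0·(≡5), b=11^1·(≡9) mod 11; (5|11)=+1, (9|11)=+1; (−1)^{0·1·5}·(+1)^1·(+1)^0 = +1.
v=43: a=43^2·(≡12), b=43^0·(≡11) mod 43; (12|43)=-1, (11|43)=+1; (−1)^{2·0·21}·(-1)^0·(+1)^2 = +1.
v=19: a=19^-2·(≡5), b=19^0·(≡1) mod 19; (5|19)=+1, (1|19)=+1; (−1)^{-2·0·9}·(+1)^0·(+1)^-2 = +1.
v=∞: -3451 < 0 and -319 < 0  ⇒  (a,b)_∞ = -1.
v=5: a=5^-2·(≡4), b=5^0·(≡4) mod 5; (4|5)=+1, (4|5)=+1; (−1)^{-2·0·2}·(+1)^0·(+1)^-2 = +1.
v=17: a=17^-1·(≡2), b=17^2·(≡16) mod 17; (2|17)=+1, (16|17)=+1; (−1)^{-1·2·8}·(+1)^2·(+1)^-1 = +1.
v=7: a=7^5·(≡1), b=7^6·(≡6) mod 7; (1|7)=+1, (6|7)=-1; (−1)^{5·6·3}·(+1)^6·(-1)^5 = -1.
v=3: a=3^2·(≡2), b=3^2·(≡2) mod 3; (2|3)=-1, (2|3)=-1; (−1)^{2·2·1}·(-1)^2·(-1)^2 = +1.
v=2: v_2(a)=8, v_2(b)=2; units ≡ 5, 1 (mod 8); ε·ε+αω+βω = 0·0+8·0+2·1 ≡ 0  ⇒  (a,b)_2 = +1.
v=13: a=13^2·(≡8), b=13^-2·(≡6) mod 13; (8|13)=-1, (6|13)=-1; (−1)^{2·-2·6}·(-1)^-2·(-1)^2 = +1.
v=29: a=29^3·(≡27), b=29^5·(≡21) mod 29; (27|29)=-1, (21|29)=-1; (−1)^{3·5·14}·(-1)^5·(-1)^3 = +1.
Ram(-3451, -319) = {7, ∞}; no ℚ_7-point on the conic.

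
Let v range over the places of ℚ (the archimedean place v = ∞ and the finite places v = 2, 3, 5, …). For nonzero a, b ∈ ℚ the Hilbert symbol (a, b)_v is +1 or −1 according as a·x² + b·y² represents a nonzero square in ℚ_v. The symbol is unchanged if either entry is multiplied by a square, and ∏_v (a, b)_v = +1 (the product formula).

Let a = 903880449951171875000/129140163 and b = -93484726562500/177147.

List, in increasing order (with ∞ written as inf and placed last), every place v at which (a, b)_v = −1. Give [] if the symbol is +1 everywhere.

Mod squares: a ≡ 46410, b ≡ -3. Check v ∈ {∞, 2, 3, 5, 7, 13, 17}.
v=7: a=7^3·(≡4), b=7^2·(≡1) mod 7; (4|7)=+1, (1|7)=+1; (−1)^{3·2·3}·(+1)^2·(+1)^3 = +1.
v=13: a=13^3·(≡2), b=13^2·(≡9) mod 13; (2|13)=-1, (9|13)=+1; (−1)^{3·2·6}·(-1)^2·(+1)^3 = +1.
v=5: a=5^15·(≡3), b=5^10·(≡2) mod 5; (3|5)=-1, (2|5)=-1; (−1)^{15·10·2}·(-1)^10·(-1)^15 = -1.
v=3: a=3^-17·(≡2), b=3^-11·(≡2) mod 3; (2|3)=-1, (2|3)=-1; (−1)^{-17·-11·1}·(-1)^-11·(-1)^-17 = -1.
v=17: a=17^3·(≡3), b=17^2·(≡14) mod 17; (3|17)=-1, (14|17)=-1; (−1)^{3·2·8}·(-1)^2·(-1)^3 = -1.
v=2: v_2(a)=3, v_2(b)=2; units ≡ 5, 5 (mod 8); ε·ε+αω+βω = 0·0+3·1+2·1 ≡ 1  ⇒  (a,b)_2 = -1.
v=∞: 46410 > 0 and -3 < 0  ⇒  (a,b)_∞ = +1.
|Ram(46410, -3)| = 4, even; anisotropic at {2, 3, 5, 17}.

[2, 3, 5, 17]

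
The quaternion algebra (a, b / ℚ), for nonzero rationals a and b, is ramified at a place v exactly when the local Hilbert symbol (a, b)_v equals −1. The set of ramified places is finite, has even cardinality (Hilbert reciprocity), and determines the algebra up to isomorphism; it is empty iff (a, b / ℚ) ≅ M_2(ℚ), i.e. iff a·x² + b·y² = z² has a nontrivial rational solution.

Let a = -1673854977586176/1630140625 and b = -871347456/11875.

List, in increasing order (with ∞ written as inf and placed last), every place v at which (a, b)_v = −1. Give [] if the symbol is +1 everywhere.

[29, inf]

(a, b) ≡ (-4669, -88711) mod (ℚ^×)²; places V = {2, 3, 5, 7, 11, 17, 19, 23, 29, ∞}.
(a,b)_19: α=-2, u≡16; β=-1, v≡4 (mod 19); (16|19)=+1, (4|19)=+1; sign (−1)^0·+1^-1·+1^-2 = +1.
(a,b)_11: α=2, u≡10; β=0, v≡9 (mod 11); (10|11)=-1, (9|11)=+1; sign (−1)^0·-1^0·+1^2 = +1.
(a,b)_3: α=10, u≡2; β=6, v≡2 (mod 3); (2|3)=-1, (2|3)=-1; sign (−1)^0·-1^6·-1^10 = +1.
(a,b)_2: α=10, β=8; u≡3, v≡1 (mod 8); ε(u)ε(v)=1·0, αω(v)=10·0, βω(u)=8·1; sum ≡ 0  ⇒  +1.
(a,b)_∞: sgn(-4669)=−, sgn(-88711)=−, so -1.
(a,b)_7: α=3, u≡3; β=1, v≡2 (mod 7); (3|7)=-1, (2|7)=+1; sign (−1)^1·-1^1·+1^3 = +1.
(a,b)_23: α=1, u≡13; β=1, v≡11 (mod 23); (13|23)=+1, (11|23)=-1; sign (−1)^1·+1^1·-1^1 = +1.
(a,b)_29: α=1, u≡25; β=1, v≡27 (mod 29); (25|29)=+1, (27|29)=-1; sign (−1)^0·+1^1·-1^1 = -1.
(a,b)_17: α=-2, u≡6; β=0, v≡10 (mod 17); (6|17)=-1, (10|17)=-1; sign (−1)^0·-1^0·-1^-2 = +1.
(a,b)_5: α=-6, u≡1; β=-4, v≡1 (mod 5); (1|5)=+1, (1|5)=+1; sign (−1)^0·+1^-4·+1^-6 = +1.
Ram(-4669, -88711) = {29, ∞}; no ℚ_29-point on the conic.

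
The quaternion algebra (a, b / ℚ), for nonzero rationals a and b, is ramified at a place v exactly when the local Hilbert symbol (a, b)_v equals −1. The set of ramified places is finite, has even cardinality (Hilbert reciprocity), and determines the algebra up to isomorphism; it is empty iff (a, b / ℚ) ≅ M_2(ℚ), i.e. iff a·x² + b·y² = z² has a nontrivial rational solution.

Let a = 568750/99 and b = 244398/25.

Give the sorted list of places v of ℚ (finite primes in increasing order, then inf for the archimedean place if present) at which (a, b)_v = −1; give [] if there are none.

(a, b) ≡ (10010, 462) mod (ℚ^×)²; places V = {2, 3, 5, 7, 11, 13, 23, ∞}.
(a,b)_13: α=1, u≡12; β=0, v≡2 (mod 13); (12|13)=+1, (2|13)=-1; sign (−1)^0·+1^0·-1^1 = -1.
(a,b)_3: α=-2, u≡2; β=1, v≡1 (mod 3); (2|3)=-1, (1|3)=+1; sign (−1)^0·-1^1·+1^-2 = -1.
(a,b)_23: α=0, u≡14; β=2, v≡1 (mod 23); (14|23)=-1, (1|23)=+1; sign (−1)^0·-1^2·+1^0 = +1.
(a,b)_7: α=1, u≡1; β=1, v≡3 (mod 7); (1|7)=+1, (3|7)=-1; sign (−1)^1·+1^1·-1^1 = +1.
(a,b)_5: α=5, u≡3; β=-2, v≡3 (mod 5); (3|5)=-1, (3|5)=-1; sign (−1)^0·-1^-2·-1^5 = -1.
(a,b)_∞: sgn(10010)=+, sgn(462)=+, so +1.
(a,b)_2: α=1, β=1; u≡5, v≡7 (mod 8); ε(u)ε(v)=0·1, αω(v)=1·0, βω(u)=1·1; sum ≡ 1  ⇒  -1.
(a,b)_11: α=-1, u≡8; β=1, v≡3 (mod 11); (8|11)=-1, (3|11)=+1; sign (−1)^1·-1^1·+1^-1 = +1.
Ram(10010, 462) = {2, 3, 5, 13}; no ℚ_2-point on the conic.

[2, 3, 5, 13]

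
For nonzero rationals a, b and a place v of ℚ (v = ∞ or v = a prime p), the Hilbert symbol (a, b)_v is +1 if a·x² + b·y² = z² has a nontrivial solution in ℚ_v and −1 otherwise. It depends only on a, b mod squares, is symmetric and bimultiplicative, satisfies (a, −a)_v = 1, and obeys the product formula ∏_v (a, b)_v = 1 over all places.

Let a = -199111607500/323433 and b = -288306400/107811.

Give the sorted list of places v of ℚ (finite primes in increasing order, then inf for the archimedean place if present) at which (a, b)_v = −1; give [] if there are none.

(a, b) ≡ (-9094371, -27434) mod (ℚ^×)²; places V = {2, 3, 5, 11, 13, 17, 29, 43, ∞}.
(a,b)_2: α=2, β=5; u≡5, v≡3 (mod 8); ε(u)ε(v)=0·1, αω(v)=2·1, βω(u)=5·1; sum ≡ 1  ⇒  -1.
(a,b)_3: α=-5, u≡1; β=-4, v≡1 (mod 3); (1|3)=+1, (1|3)=+1; sign (−1)^0·+1^-4·+1^-5 = +1.
(a,b)_11: α=-3, u≡8; β=-3, v≡9 (mod 11); (8|11)=-1, (9|11)=+1; sign (−1)^1·-1^-3·+1^-3 = +1.
(a,b)_∞: sgn(-9094371)=−, sgn(-27434)=−, so -1.
(a,b)_5: α=4, u≡1; β=2, v≡4 (mod 5); (1|5)=+1, (4|5)=+1; sign (−1)^0·+1^2·+1^4 = +1.
(a,b)_29: α=1, u≡28; β=1, v≡10 (mod 29); (28|29)=+1, (10|29)=-1; sign (−1)^0·+1^1·-1^1 = -1.
(a,b)_13: α=1, u≡8; β=0, v≡4 (mod 13); (8|13)=-1, (4|13)=+1; sign (−1)^0·-1^0·+1^1 = +1.
(a,b)_43: α=1, u≡22; β=1, v≡19 (mod 43); (22|43)=-1, (19|43)=-1; sign (−1)^1·-1^1·-1^1 = -1.
(a,b)_17: α=3, u≡3; β=2, v≡2 (mod 17); (3|17)=-1, (2|17)=+1; sign (−1)^0·-1^2·+1^3 = +1.
Ram(-9094371, -27434) = {2, 29, 43, ∞}; no ℚ_2-point on the conic.

[2, 29, 43, inf]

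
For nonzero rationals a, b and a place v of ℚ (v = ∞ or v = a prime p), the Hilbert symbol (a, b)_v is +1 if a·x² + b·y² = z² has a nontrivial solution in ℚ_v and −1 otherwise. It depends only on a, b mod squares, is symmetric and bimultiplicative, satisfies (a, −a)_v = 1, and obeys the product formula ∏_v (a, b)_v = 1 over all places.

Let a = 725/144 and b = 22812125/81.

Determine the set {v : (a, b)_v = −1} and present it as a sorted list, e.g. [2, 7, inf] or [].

[29, 31]

(a, b) ≡ (29, 1085) mod (ℚ^×)²; places V = {2, 3, 5, 7, 29, 31, ∞}.
(a,b)_7: α=0, u≡1; β=1, v≡1 (mod 7); (1|7)=+1, (1|7)=+1; sign (−1)^0·+1^1·+1^0 = +1.
(a,b)_29: α=1, u≡4; β=2, v≡8 (mod 29); (4|29)=+1, (8|29)=-1; sign (−1)^0·+1^2·-1^1 = -1.
(a,b)_∞: sgn(29)=+, sgn(1085)=+, so +1.
(a,b)_31: α=0, u≡13; β=1, v≡8 (mod 31); (13|31)=-1, (8|31)=+1; sign (−1)^0·-1^1·+1^0 = -1.
(a,b)_3: α=-2, u≡2; β=-4, v≡2 (mod 3); (2|3)=-1, (2|3)=-1; sign (−1)^0·-1^-4·-1^-2 = +1.
(a,b)_2: α=-4, β=0; u≡5, v≡5 (mod 8); ε(u)ε(v)=0·0, αω(v)=-4·1, βω(u)=0·1; sum ≡ 0  ⇒  +1.
(a,b)_5: α=2, u≡1; β=3, v≡2 (mod 5); (1|5)=+1, (2|5)=-1; sign (−1)^0·+1^3·-1^2 = +1.
Ram(29, 1085) = {29, 31}; no ℚ_29-point on the conic.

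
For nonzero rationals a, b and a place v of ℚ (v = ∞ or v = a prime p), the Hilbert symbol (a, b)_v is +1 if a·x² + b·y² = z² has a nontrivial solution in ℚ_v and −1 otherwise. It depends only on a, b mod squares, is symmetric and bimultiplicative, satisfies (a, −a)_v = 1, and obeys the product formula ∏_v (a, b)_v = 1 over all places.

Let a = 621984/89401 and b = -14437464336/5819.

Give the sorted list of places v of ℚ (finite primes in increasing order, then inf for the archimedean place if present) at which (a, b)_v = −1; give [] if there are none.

(a, b) ≡ (38874, -11) mod (ℚ^×)²; places V = {2, 3, 11, 13, 17, 19, 23, 31, ∞}.
(a,b)_31: α=1, u≡8; β=2, v≡7 (mod 31); (8|31)=+1, (7|31)=+1; sign (−1)^0·+1^2·+1^1 = +1.
(a,b)_17: α=0, u≡6; β=2, v≡7 (mod 17); (6|17)=-1, (7|17)=-1; sign (−1)^0·-1^2·-1^0 = +1.
(a,b)_2: α=5, β=4; u≡5, v≡5 (mod 8); ε(u)ε(v)=0·0, αω(v)=5·1, βω(u)=4·1; sum ≡ 1  ⇒  -1.
(a,b)_11: α=1, u≡1; β=-1, v≡2 (mod 11); (1|11)=+1, (2|11)=-1; sign (−1)^1·+1^-1·-1^1 = +1.
(a,b)_13: α=-2, u≡10; β=0, v≡7 (mod 13); (10|13)=+1, (7|13)=-1; sign (−1)^0·+1^0·-1^-2 = +1.
(a,b)_3: α=1, u≡1; β=2, v≡1 (mod 3); (1|3)=+1, (1|3)=+1; sign (−1)^0·+1^2·+1^1 = +1.
(a,b)_19: α=1, u≡3; β=2, v≡2 (mod 19); (3|19)=-1, (2|19)=-1; sign (−1)^0·-1^2·-1^1 = -1.
(a,b)_23: α=-2, u≡8; β=-2, v≡9 (mod 23); (8|23)=+1, (9|23)=+1; sign (−1)^0·+1^-2·+1^-2 = +1.
(a,b)_∞: sgn(38874)=+, sgn(-11)=−, so +1.
Ram(38874, -11) = {2, 19}; no ℚ_2-point on the conic.

[2, 19]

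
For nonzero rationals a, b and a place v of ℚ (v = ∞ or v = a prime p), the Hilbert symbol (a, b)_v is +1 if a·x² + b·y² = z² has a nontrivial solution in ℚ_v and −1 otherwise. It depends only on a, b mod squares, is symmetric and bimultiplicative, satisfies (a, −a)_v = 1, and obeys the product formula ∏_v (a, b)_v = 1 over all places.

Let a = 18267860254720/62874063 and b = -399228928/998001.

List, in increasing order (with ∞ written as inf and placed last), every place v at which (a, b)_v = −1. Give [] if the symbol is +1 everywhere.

[5, 7]

(a, b) ≡ (1015, -7) mod (ℚ^×)²; places V = {2, 3, 5, 7, 29, 37, 47, 59, ∞}.
(a,b)_37: α=-2, u≡1; β=-2, v≡27 (mod 37); (1|37)=+1, (27|37)=+1; sign (−1)^0·+1^-2·+1^-2 = +1.
(a,b)_2: α=14, β=14; u≡7, v≡1 (mod 8); ε(u)ε(v)=1·0, αω(v)=14·0, βω(u)=14·0; sum ≡ 0  ⇒  +1.
(a,b)_5: α=1, u≡3; β=0, v≡2 (mod 5); (3|5)=-1, (2|5)=-1; sign (−1)^0·-1^0·-1^1 = -1.
(a,b)_29: α=1, u≡1; β=0, v≡16 (mod 29); (1|29)=+1, (16|29)=+1; sign (−1)^0·+1^0·+1^1 = +1.
(a,b)_47: α=2, u≡7; β=0, v≡39 (mod 47); (7|47)=+1, (39|47)=-1; sign (−1)^0·+1^0·-1^2 = +1.
(a,b)_59: α=2, u≡57; β=2, v≡30 (mod 59); (57|59)=+1, (30|59)=-1; sign (−1)^0·+1^2·-1^2 = +1.
(a,b)_3: α=-8, u≡1; β=-6, v≡2 (mod 3); (1|3)=+1, (2|3)=-1; sign (−1)^0·+1^-6·-1^-8 = +1.
(a,b)_∞: sgn(1015)=+, sgn(-7)=−, so +1.
(a,b)_7: α=-1, u≡6; β=1, v≡5 (mod 7); (6|7)=-1, (5|7)=-1; sign (−1)^1·-1^1·-1^-1 = -1.
(1015, -7 / ℚ) ramifies at {5, 7}: a division algebra.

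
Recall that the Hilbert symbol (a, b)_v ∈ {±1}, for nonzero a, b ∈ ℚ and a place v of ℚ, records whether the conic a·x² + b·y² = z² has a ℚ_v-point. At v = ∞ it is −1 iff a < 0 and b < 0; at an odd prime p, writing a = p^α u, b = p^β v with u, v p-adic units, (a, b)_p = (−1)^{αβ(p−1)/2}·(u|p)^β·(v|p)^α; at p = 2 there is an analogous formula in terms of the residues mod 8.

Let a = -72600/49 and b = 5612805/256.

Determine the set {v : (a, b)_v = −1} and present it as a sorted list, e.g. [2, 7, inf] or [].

(a, b) ≡ (-6, 623645) mod (ℚ^×)²; places V = {2, 3, 5, 7, 11, 17, 23, 29, ∞}.
(a,b)_5: α=2, u≡4; β=1, v≡1 (mod 5); (4|5)=+1, (1|5)=+1; sign (−1)^0·+1^1·+1^2 = +1.
(a,b)_17: α=0, u≡5; β=1, v≡8 (mod 17); (5|17)=-1, (8|17)=+1; sign (−1)^0·-1^1·+1^0 = -1.
(a,b)_11: α=2, u≡1; β=1, v≡3 (mod 11); (1|11)=+1, (3|11)=+1; sign (−1)^0·+1^1·+1^2 = +1.
(a,b)_7: α=-2, u≡4; β=0, v≡4 (mod 7); (4|7)=+1, (4|7)=+1; sign (−1)^0·+1^0·+1^-2 = +1.
(a,b)_2: α=3, β=-8; u≡5, v≡5 (mod 8); ε(u)ε(v)=0·0, αω(v)=3·1, βω(u)=-8·1; sum ≡ 1  ⇒  -1.
(a,b)_3: α=1, u≡1; β=2, v≡2 (mod 3); (1|3)=+1, (2|3)=-1; sign (−1)^0·+1^2·-1^1 = -1.
(a,b)_23: α=0, u≡19; β=1, v≡17 (mod 23); (19|23)=-1, (17|23)=-1; sign (−1)^0·-1^1·-1^0 = -1.
(a,b)_29: α=0, u≡24; β=1, v≡6 (mod 29); (24|29)=+1, (6|29)=+1; sign (−1)^0·+1^1·+1^0 = +1.
(a,b)_∞: sgn(-6)=−, sgn(623645)=+, so +1.
|Ram(-6, 623645)| = 4, even; anisotropic at {2, 3, 17, 23}.

[2, 3, 17, 23]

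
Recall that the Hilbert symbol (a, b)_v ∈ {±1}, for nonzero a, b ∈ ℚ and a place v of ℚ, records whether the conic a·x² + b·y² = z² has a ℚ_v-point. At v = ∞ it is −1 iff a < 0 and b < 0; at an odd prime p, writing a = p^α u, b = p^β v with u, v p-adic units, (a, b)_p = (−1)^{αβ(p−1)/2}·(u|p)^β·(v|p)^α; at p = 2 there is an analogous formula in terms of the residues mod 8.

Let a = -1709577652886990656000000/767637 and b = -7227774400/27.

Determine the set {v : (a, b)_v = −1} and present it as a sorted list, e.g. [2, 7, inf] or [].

[2, 3, 11, 13, 17, inf]

(a, b) ≡ (-17017, -957) mod (ℚ^×)²; places V = {2, 3, 5, 7, 11, 13, 17, 29, ∞}.
(a,b)_∞: sgn(-17017)=−, sgn(-957)=−, so -1.
(a,b)_3: α=-10, u≡2; β=-3, v≡2 (mod 3); (2|3)=-1, (2|3)=-1; sign (−1)^0·-1^-3·-1^-10 = -1.
(a,b)_29: α=2, u≡5; β=1, v≡1 (mod 29); (5|29)=+1, (1|29)=+1; sign (−1)^0·+1^1·+1^2 = +1.
(a,b)_13: α=-1, u≡12; β=0, v≡11 (mod 13); (12|13)=+1, (11|13)=-1; sign (−1)^0·+1^0·-1^-1 = -1.
(a,b)_7: α=5, u≡3; β=2, v≡4 (mod 7); (3|7)=-1, (4|7)=+1; sign (−1)^0·-1^2·+1^5 = +1.
(a,b)_5: α=6, u≡3; β=2, v≡2 (mod 5); (3|5)=-1, (2|5)=-1; sign (−1)^0·-1^2·-1^6 = +1.
(a,b)_17: α=5, u≡15; β=2, v≡12 (mod 17); (15|17)=+1, (12|17)=-1; sign (−1)^0·+1^2·-1^5 = -1.
(a,b)_2: α=12, β=6; u≡7, v≡3 (mod 8); ε(u)ε(v)=1·1, αω(v)=12·1, βω(u)=6·0; sum ≡ 1  ⇒  -1.
(a,b)_11: α=3, u≡5; β=1, v≡5 (mod 11); (5|11)=+1, (5|11)=+1; sign (−1)^1·+1^1·+1^3 = -1.
Ram(-17017, -957) = {2, 3, 11, 13, 17, ∞}; no ℚ_2-point on the conic.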